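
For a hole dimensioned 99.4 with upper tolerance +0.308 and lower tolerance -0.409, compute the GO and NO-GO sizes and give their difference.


GO = nominal - lower_tol (smallest hole = maximum material condition)
GO = 99.4 - 0.409 = 98.991
NO-GO = nominal + upper_tol (largest hole = least material condition)
NO-GO = 99.4 + 0.308 = 99.708
spread = NO-GO - GO = 99.708 - 98.991 = 0.7170

0.7170


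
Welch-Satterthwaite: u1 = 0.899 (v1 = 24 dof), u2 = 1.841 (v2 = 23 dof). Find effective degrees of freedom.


uc = sqrt(u1^2 + u2^2) = sqrt(0.899^2 + 1.841^2) = 2.0487757
v_eff = uc^4 / (u1^4/v1 + u2^4/v2)
= 2.0487757^4 / (0.899^4/24 + 1.841^4/23)
= 17.618854 / 0.5266608
v_eff = 33.4539

33.4539


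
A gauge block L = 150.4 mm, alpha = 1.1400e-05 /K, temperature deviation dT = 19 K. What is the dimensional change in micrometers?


dL = L * alpha * dT
= 150.4 * 1.1400e-05 * 19
= 0.0325766 mm
dL_um = 0.0325766 * 1000 = 32.5766 um

32.5766


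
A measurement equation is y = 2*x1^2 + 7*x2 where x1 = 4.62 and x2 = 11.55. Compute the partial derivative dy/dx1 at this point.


y = 2*x1^2 + 7*x2
dy/dx1 = 2*2*x1
Evaluate at x1 = 4.62: c1 = 4 * 4.62
c1 = 18.4800

18.4800


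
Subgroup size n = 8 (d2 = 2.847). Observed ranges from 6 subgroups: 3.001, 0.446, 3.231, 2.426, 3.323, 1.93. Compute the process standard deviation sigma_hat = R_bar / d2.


R_bar = (3.001 + 0.446 + 3.231 + 2.426 + 3.323 + 1.93) / 6
R_bar = 14.357 / 6 = 2.3928333
sigma_hat = R_bar / d2 = 2.3928333 / 2.847 = 0.8405

0.8405


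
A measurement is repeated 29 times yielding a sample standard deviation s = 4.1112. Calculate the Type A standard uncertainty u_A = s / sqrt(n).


u_A = s / sqrt(n)
u_A = 4.1112 / sqrt(29)
u_A = 4.1112 / 5.3851648
u_A = 0.7634

0.7634


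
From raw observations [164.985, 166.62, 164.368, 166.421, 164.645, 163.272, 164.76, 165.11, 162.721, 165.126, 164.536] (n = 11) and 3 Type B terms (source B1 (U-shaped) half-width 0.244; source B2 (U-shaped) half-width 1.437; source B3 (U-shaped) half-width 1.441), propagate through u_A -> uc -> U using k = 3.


mean = (164.985 + 166.62 + 164.368 + 166.421 + 164.645 + 163.272 + 164.76 + 165.11 + 162.721 + 165.126 + 164.536) / 11 = 164.7785455
s = sqrt(sum((x - mean)^2)/(n-1)) = 1.145013
u_A = s / sqrt(n) = 1.145013 / sqrt(11) = 0.34523441
u_B1 = 0.244 / sqrt(2) = 0.17253405
u_B2 = 1.437 / sqrt(2) = 1.0161124
u_B3 = 1.441 / sqrt(2) = 1.0189409
uc = sqrt(0.34523441^2 + 0.17253405^2 + 1.0161124^2 + 1.0189409^2) = 1.489859
U = k * uc = 3 * 1.489859
U = 4.4696

4.4696


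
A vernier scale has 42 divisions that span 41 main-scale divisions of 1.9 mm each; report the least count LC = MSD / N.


LC = MSD / n_div
= 1.9 / 42
= 0.0452

0.0452


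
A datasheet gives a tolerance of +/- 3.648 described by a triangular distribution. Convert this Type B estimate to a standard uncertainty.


u_B = half_width / sqrt(6)
u_B = 3.648 / 2.4494897
u_B = 1.4893

1.4893


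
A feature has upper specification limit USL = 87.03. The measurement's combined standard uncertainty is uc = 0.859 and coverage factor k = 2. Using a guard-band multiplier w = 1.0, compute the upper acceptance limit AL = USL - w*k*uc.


U = k * uc = 2 * 0.859 = 1.718
guard band g = w * U = 1.0 * 1.718 = 1.718
AL = USL - g = 87.03 - 1.718
AL = 85.3120

85.3120


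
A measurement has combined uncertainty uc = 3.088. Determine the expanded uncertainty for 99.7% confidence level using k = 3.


U = k * uc
U = 3 * 3.088
U = 9.2640

9.2640


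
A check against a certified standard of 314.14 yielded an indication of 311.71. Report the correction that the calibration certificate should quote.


Correction = standard - reading
= 314.14 - 311.71
= 2.4300

2.4300


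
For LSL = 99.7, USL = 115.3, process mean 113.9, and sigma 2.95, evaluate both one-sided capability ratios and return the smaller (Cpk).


Cpu = (USL - mean) / (3*sigma) = (115.3 - 113.9) / (3*2.95) = 0.1582
Cpl = (mean - LSL) / (3*sigma) = (113.9 - 99.7) / (3*2.95) = 1.6045
Cpk = min(Cpu, Cpl) = 0.1582

0.1582


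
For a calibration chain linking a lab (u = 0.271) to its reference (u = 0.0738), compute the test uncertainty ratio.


TUR = u_lab / u_ref
= 0.271 / 0.0738
= 3.6721

3.6721


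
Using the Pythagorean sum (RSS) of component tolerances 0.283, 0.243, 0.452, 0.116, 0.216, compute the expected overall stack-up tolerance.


RSS = sqrt(0.283^2 + 0.243^2 + 0.452^2 + 0.116^2 + 0.216^2)
= sqrt(0.403554)
= 0.6353

0.6353


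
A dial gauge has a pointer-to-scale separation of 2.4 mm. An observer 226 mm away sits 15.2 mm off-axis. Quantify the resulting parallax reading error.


error = h * offset / d
= 2.4 * 15.2 / 226
= 0.1614

0.1614


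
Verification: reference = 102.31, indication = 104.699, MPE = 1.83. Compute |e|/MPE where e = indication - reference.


e = indication - reference = 104.699 - 102.31 = 2.3890
|e| = 2.3890
ratio = |e| / MPE = 2.3890 / 1.83
ratio = 1.3055

1.3055


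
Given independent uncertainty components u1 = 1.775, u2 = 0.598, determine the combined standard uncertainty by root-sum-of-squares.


uc = sqrt(1.775^2 + 0.598^2)
uc = sqrt(3.508229)
uc = 1.8730

1.8730


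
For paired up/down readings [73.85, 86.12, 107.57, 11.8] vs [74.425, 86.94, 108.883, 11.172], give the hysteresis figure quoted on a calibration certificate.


|73.85 - 74.425| = 0.5750
|86.12 - 86.94| = 0.8200
|107.57 - 108.883| = 1.3130
|11.8 - 11.172| = 0.6280
hysteresis = max(diffs) = 1.3130

1.3130


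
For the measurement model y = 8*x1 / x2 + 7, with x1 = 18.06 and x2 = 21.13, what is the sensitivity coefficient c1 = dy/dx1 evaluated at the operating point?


y = 8*x1 / x2 + 7
dy/dx1 = 8/x2
Evaluate at x2 = 21.13: c1 = 8 / 21.13
c1 = 0.3786

0.3786


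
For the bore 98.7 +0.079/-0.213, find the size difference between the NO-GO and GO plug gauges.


GO = nominal - lower_tol (smallest hole = maximum material condition)
GO = 98.7 - 0.213 = 98.487
NO-GO = nominal + upper_tol (largest hole = least material condition)
NO-GO = 98.7 + 0.079 = 98.779
spread = NO-GO - GO = 98.779 - 98.487 = 0.2920

0.2920


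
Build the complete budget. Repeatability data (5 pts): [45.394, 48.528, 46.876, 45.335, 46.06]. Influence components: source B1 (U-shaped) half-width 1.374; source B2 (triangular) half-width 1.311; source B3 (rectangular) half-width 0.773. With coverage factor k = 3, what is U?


mean = (45.394 + 48.528 + 46.876 + 45.335 + 46.06) / 5 = 46.4386
s = sqrt(sum((x - mean)^2)/(n-1)) = 1.3237609
u_A = s / sqrt(n) = 1.3237609 / sqrt(5) = 0.59200387
u_B1 = 1.374 / sqrt(2) = 0.97156472
u_B2 = 1.311 / sqrt(6) = 0.53521351
u_B3 = 0.773 / sqrt(3) = 0.44629176
uc = sqrt(0.59200387^2 + 0.97156472^2 + 0.53521351^2 + 0.44629176^2) = 1.3341801
U = k * uc = 3 * 1.3341801
U = 4.0025

4.0025


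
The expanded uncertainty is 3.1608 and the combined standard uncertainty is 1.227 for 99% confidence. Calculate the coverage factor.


k = U / uc
k = 3.1608 / 1.227
k = 2.576

2.576


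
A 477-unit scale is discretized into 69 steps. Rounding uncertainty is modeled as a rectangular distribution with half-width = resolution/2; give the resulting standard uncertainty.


resolution = range / divisions
resolution = 477 / 69 = 6.9130435
u_res = resolution / (2*sqrt(3))
u_res = 6.9130435 / 3.4641016
u_res = 1.9956

1.9956


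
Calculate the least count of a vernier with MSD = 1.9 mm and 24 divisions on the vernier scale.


LC = MSD / n_div
= 1.9 / 24
= 0.0792

0.0792


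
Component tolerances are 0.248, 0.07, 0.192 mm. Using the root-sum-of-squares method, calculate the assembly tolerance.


RSS = sqrt(0.248^2 + 0.07^2 + 0.192^2)
= sqrt(0.103268)
= 0.3214

0.3214


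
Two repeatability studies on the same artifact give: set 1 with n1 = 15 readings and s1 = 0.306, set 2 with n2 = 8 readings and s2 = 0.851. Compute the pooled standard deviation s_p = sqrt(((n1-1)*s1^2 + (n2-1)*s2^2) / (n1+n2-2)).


s_p = sqrt(((n1-1)*s1^2 + (n2-1)*s2^2) / (n1+n2-2))
numerator = (15-1)*0.306^2 + (8-1)*0.851^2 = 1.310904 + 5.069407 = 6.380311
denominator = 15 + 8 - 2 = 21
s_p^2 = 6.380311 / 21 = 0.30382433
s_p = sqrt(0.30382433) = 0.5512

0.5512


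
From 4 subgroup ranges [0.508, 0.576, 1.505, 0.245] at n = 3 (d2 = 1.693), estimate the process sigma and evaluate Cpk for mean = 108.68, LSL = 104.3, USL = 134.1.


R_bar = (0.508 + 0.576 + 1.505 + 0.245) / 4 = 0.7085
sigma = R_bar / d2 = 0.7085 / 1.693 = 0.41848789
Cp = (USL - LSL)/(6*sigma) = (134.1 - 104.3)/(6*0.41848789) = 11.8681
Cpu = (134.1 - 108.68)/(3*0.41848789) = 20.2475
Cpl = (108.68 - 104.3)/(3*0.41848789) = 3.4888
Cpk = min(Cpu, Cpl) = 3.4888

3.4888


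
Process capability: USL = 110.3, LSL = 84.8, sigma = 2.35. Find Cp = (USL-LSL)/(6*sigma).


Cp = (USL - LSL) / (6 * sigma)
= (110.3 - 84.8) / (6 * 2.35)
= 25.5000 / 14.1000
= 1.8085

1.8085


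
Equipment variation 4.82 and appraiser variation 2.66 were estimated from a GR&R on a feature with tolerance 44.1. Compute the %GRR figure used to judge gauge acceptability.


GRR = sqrt(EV^2 + AV^2) = sqrt(4.82^2 + 2.66^2) = 5.5052702
%GRR = GRR / tol * 100 = 5.5052702 / 44.1 * 100
%GRR = 12.4836

12.4836


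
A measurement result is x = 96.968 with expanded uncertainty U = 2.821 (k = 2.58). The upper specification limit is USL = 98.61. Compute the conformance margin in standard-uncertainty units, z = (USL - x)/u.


u = U / k = 2.821 / 2.58 = 1.0934109
margin = |USL - x| = |98.61 - 96.968| = 1.642
z = margin / u = 1.642 / 1.0934109
z = 1.5017

1.5017


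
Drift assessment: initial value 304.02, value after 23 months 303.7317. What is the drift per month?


rate = (v2 - v1) / months
= (303.7317 - 304.02) / 23
= -0.2883 / 23
= -0.0125

-0.0125


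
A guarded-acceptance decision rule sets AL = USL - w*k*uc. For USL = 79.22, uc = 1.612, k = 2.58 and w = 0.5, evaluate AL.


U = k * uc = 2.58 * 1.612 = 4.15896
guard band g = w * U = 0.5 * 4.15896 = 2.07948
AL = USL - g = 79.22 - 2.07948
AL = 77.1405

77.1405


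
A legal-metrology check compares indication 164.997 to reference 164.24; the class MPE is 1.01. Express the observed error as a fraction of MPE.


e = indication - reference = 164.997 - 164.24 = 0.7570
|e| = 0.7570
ratio = |e| / MPE = 0.7570 / 1.01
ratio = 0.7495

0.7495


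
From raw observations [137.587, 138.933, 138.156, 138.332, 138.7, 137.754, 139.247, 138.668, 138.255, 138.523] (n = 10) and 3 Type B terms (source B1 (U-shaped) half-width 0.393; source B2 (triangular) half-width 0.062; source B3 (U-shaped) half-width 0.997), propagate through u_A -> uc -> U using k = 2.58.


mean = (137.587 + 138.933 + 138.156 + 138.332 + 138.7 + 137.754 + 139.247 + 138.668 + 138.255 + 138.523) / 10 = 138.4155
s = sqrt(sum((x - mean)^2)/(n-1)) = 0.50984949
u_A = s / sqrt(n) = 0.50984949 / sqrt(10) = 0.16122857
u_B1 = 0.393 / sqrt(2) = 0.27789297
u_B2 = 0.062 / sqrt(6) = 0.025311394
u_B3 = 0.997 / sqrt(2) = 0.70498546
uc = sqrt(0.16122857^2 + 0.27789297^2 + 0.025311394^2 + 0.70498546^2) = 0.77515438
U = k * uc = 2.58 * 0.77515438
U = 1.9999

1.9999


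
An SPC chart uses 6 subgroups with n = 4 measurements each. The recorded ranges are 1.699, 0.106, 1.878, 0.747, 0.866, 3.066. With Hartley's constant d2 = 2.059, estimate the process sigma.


R_bar = (1.699 + 0.106 + 1.878 + 0.747 + 0.866 + 3.066) / 6
R_bar = 8.362 / 6 = 1.3936667
sigma_hat = R_bar / d2 = 1.3936667 / 2.059 = 0.6769

0.6769


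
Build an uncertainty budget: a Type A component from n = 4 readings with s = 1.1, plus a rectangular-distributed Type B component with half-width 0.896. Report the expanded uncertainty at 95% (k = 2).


u_A = s / sqrt(n) = 1.1 / sqrt(4) = 0.55
u_B = half_width / sqrt(3) = 0.896 / sqrt(3) = 0.51730584
uc = sqrt(u_A^2 + u_B^2) = sqrt(0.55^2 + 0.51730584^2) = 0.7550532
U = k * uc = 2 * 0.7550532
U = 1.5101

1.5101


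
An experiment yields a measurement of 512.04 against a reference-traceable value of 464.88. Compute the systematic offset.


Systematic error = measured - true
= 512.04 - 464.88
= 47.1600

47.1600


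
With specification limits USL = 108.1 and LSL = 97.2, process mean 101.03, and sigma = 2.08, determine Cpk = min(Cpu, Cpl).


Cpu = (USL - mean) / (3*sigma) = (108.1 - 101.03) / (3*2.08) = 1.1330
Cpl = (mean - LSL) / (3*sigma) = (101.03 - 97.2) / (3*2.08) = 0.6138
Cpk = min(Cpu, Cpl) = 0.6138

0.6138


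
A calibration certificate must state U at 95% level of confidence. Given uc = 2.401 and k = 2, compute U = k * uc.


U = k * uc
U = 2 * 2.401
U = 4.8020

4.8020


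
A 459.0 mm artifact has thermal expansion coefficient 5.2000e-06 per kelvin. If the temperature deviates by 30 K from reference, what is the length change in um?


dL = L * alpha * dT
= 459.0 * 5.2000e-06 * 30
= 0.0716040 mm
dL_um = 0.0716040 * 1000 = 71.6040 um

71.6040


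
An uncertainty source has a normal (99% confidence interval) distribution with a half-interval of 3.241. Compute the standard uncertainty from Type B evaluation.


u_B = half_width / 2.576
u_B = 3.241 / 2.576
u_B = 1.2582

1.2582


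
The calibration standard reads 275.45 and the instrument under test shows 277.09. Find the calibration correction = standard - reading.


Correction = standard - reading
= 275.45 - 277.09
= -1.6400

-1.6400


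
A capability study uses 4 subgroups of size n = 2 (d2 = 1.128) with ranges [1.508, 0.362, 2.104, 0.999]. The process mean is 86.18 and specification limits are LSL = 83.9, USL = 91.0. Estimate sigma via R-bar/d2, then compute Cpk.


R_bar = (1.508 + 0.362 + 2.104 + 0.999) / 4 = 1.24325
sigma = R_bar / d2 = 1.24325 / 1.128 = 1.102172
Cp = (USL - LSL)/(6*sigma) = (91.0 - 83.9)/(6*1.102172) = 1.0736
Cpu = (91.0 - 86.18)/(3*1.102172) = 1.4577
Cpl = (86.18 - 83.9)/(3*1.102172) = 0.6895
Cpk = min(Cpu, Cpl) = 0.6895

0.6895


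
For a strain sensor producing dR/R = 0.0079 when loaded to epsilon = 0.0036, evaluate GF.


GF = (dR/R) / epsilon
= 0.0079 / 0.0036
= 2.1944

2.1944


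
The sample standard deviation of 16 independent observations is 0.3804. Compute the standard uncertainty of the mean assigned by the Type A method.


u_A = s / sqrt(n)
u_A = 0.3804 / sqrt(16)
u_A = 0.3804 / 4
u_A = 0.0951

0.0951


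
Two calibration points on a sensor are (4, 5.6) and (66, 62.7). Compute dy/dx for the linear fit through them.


slope = (y2 - y1) / (x2 - x1)
= (62.7 - 5.6) / (66 - 4)
= 57.1000 / 62
= 0.9210

0.9210


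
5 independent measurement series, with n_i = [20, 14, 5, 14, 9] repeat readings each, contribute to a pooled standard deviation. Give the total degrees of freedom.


nu = sum_i (n_i - 1)
nu = ((20 - 1) + (14 - 1) + (5 - 1) + (14 - 1) + (9 - 1))
nu = 19 + 13 + 4 + 13 + 8
nu = 57

57


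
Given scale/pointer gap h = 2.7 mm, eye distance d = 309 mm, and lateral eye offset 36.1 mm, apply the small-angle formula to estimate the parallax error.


error = h * offset / d
= 2.7 * 36.1 / 309
= 0.3154

0.3154


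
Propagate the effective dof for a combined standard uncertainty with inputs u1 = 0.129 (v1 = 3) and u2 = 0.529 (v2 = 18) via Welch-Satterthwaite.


uc = sqrt(u1^2 + u2^2) = sqrt(0.129^2 + 0.529^2) = 0.54450161
v_eff = uc^4 / (u1^4/v1 + u2^4/v2)
= 0.54450161^4 / (0.129^4/3 + 0.529^4/18)
= 0.087901578 / 0.0044429179
v_eff = 19.7847

19.7847


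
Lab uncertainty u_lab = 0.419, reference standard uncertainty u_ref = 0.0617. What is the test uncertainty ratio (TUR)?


TUR = u_lab / u_ref
= 0.419 / 0.0617
= 6.7909

6.7909


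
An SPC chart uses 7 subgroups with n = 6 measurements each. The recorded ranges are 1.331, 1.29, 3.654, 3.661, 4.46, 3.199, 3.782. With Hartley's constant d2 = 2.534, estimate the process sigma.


R_bar = (1.331 + 1.29 + 3.654 + 3.661 + 4.46 + 3.199 + 3.782) / 7
R_bar = 21.377 / 7 = 3.0538571
sigma_hat = R_bar / d2 = 3.0538571 / 2.534 = 1.2052

1.2052


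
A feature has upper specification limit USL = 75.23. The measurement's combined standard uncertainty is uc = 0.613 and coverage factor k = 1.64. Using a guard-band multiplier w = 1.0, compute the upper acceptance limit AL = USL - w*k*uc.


U = k * uc = 1.64 * 0.613 = 1.00532
guard band g = w * U = 1.0 * 1.00532 = 1.00532
AL = USL - g = 75.23 - 1.00532
AL = 74.2247

74.2247


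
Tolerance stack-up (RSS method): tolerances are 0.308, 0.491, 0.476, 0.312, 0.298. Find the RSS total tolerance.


RSS = sqrt(0.308^2 + 0.491^2 + 0.476^2 + 0.312^2 + 0.298^2)
= sqrt(0.748669)
= 0.8653

0.8653


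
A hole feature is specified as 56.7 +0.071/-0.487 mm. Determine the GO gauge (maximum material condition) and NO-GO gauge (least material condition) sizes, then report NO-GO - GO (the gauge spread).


GO = nominal - lower_tol (smallest hole = maximum material condition)
GO = 56.7 - 0.487 = 56.213
NO-GO = nominal + upper_tol (largest hole = least material condition)
NO-GO = 56.7 + 0.071 = 56.771
spread = NO-GO - GO = 56.771 - 56.213 = 0.5580

0.5580


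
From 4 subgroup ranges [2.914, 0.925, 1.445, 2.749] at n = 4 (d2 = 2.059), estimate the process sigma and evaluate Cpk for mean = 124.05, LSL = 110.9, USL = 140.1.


R_bar = (2.914 + 0.925 + 1.445 + 2.749) / 4 = 2.00825
sigma = R_bar / d2 = 2.00825 / 2.059 = 0.97535211
Cp = (USL - LSL)/(6*sigma) = (140.1 - 110.9)/(6*0.97535211) = 4.9897
Cpu = (140.1 - 124.05)/(3*0.97535211) = 5.4852
Cpl = (124.05 - 110.9)/(3*0.97535211) = 4.4941
Cpk = min(Cpu, Cpl) = 4.4941

4.4941


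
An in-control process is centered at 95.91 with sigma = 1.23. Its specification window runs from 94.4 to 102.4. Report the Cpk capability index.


Cpu = (USL - mean) / (3*sigma) = (102.4 - 95.91) / (3*1.23) = 1.7588
Cpl = (mean - LSL) / (3*sigma) = (95.91 - 94.4) / (3*1.23) = 0.4092
Cpk = min(Cpu, Cpl) = 0.4092

0.4092


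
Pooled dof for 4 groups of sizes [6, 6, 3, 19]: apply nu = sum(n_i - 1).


nu = sum_i (n_i - 1)
nu = ((6 - 1) + (6 - 1) + (3 - 1) + (19 - 1))
nu = 5 + 5 + 2 + 18
nu = 30

30


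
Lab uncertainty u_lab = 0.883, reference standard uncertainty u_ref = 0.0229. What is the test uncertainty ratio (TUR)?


TUR = u_lab / u_ref
= 0.883 / 0.0229
= 38.5590

38.5590


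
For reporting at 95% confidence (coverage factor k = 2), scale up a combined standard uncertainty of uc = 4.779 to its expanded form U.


U = k * uc
U = 2 * 4.779
U = 9.5580

9.5580


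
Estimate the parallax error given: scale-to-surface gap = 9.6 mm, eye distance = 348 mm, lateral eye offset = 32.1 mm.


error = h * offset / d
= 9.6 * 32.1 / 348
= 0.8855

0.8855


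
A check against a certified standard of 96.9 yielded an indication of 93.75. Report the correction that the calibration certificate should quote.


Correction = standard - reading
= 96.9 - 93.75
= 3.1500

3.1500


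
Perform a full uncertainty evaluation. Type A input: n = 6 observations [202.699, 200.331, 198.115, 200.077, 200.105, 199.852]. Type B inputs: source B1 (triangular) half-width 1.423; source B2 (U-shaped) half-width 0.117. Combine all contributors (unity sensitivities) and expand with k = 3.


mean = (202.699 + 200.331 + 198.115 + 200.077 + 200.105 + 199.852) / 6 = 200.1965
s = sqrt(sum((x - mean)^2)/(n-1)) = 1.4665996
u_A = s / sqrt(n) = 1.4665996 / sqrt(6) = 0.59873678
u_B1 = 1.423 / sqrt(6) = 0.58093732
u_B2 = 0.117 / sqrt(2) = 0.082731493
uc = sqrt(0.59873678^2 + 0.58093732^2 + 0.082731493^2) = 0.83834265
U = k * uc = 3 * 0.83834265
U = 2.5150

2.5150


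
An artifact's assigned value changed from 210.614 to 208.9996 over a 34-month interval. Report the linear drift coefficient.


rate = (v2 - v1) / months
= (208.9996 - 210.614) / 34
= -1.6144 / 34
= -0.0475

-0.0475


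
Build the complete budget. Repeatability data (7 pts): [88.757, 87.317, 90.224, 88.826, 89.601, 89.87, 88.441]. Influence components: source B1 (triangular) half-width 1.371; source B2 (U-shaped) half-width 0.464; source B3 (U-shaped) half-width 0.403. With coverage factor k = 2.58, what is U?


mean = (88.757 + 87.317 + 90.224 + 88.826 + 89.601 + 89.87 + 88.441) / 7 = 89.00514286
s = sqrt(sum((x - mean)^2)/(n-1)) = 0.98745353
u_A = s / sqrt(n) = 0.98745353 / sqrt(7) = 0.37322235
u_B1 = 1.371 / sqrt(6) = 0.55970841
u_B2 = 0.464 / sqrt(2) = 0.32809755
u_B3 = 0.403 / sqrt(2) = 0.28496403
uc = sqrt(0.37322235^2 + 0.55970841^2 + 0.32809755^2 + 0.28496403^2) = 0.80088759
U = k * uc = 2.58 * 0.80088759
U = 2.0663

2.0663


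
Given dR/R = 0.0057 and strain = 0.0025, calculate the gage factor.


GF = (dR/R) / epsilon
= 0.0057 / 0.0025
= 2.2800

2.2800


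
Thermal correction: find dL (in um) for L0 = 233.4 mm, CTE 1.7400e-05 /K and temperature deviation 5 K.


dL = L * alpha * dT
= 233.4 * 1.7400e-05 * 5
= 0.0203058 mm
dL_um = 0.0203058 * 1000 = 20.3058 um

20.3058


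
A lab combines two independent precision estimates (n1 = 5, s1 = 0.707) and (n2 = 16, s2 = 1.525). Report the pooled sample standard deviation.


s_p = sqrt(((n1-1)*s1^2 + (n2-1)*s2^2) / (n1+n2-2))
numerator = (5-1)*0.707^2 + (16-1)*1.525^2 = 1.999396 + 34.884375 = 36.883771
denominator = 5 + 16 - 2 = 19
s_p^2 = 36.883771 / 19 = 1.9412511
s_p = sqrt(1.9412511) = 1.3933

1.3933


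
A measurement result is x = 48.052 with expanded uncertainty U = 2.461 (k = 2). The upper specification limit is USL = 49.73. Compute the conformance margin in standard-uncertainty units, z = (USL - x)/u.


u = U / k = 2.461 / 2 = 1.2305
margin = |USL - x| = |49.73 - 48.052| = 1.678
z = margin / u = 1.678 / 1.2305
z = 1.3637

1.3637


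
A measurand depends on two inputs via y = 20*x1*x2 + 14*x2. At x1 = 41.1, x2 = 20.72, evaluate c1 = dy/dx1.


y = 20*x1*x2 + 14*x2
dy/dx1 = 20*x2
Evaluate at x2 = 20.72: c1 = 20 * 20.72
c1 = 414.4000

414.4000


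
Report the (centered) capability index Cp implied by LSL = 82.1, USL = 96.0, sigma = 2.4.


Cp = (USL - LSL) / (6 * sigma)
= (96.0 - 82.1) / (6 * 2.4)
= 13.9000 / 14.4000
= 0.9653

0.9653


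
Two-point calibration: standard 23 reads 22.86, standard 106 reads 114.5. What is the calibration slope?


slope = (y2 - y1) / (x2 - x1)
= (114.5 - 22.86) / (106 - 23)
= 91.6400 / 83
= 1.1041

1.1041


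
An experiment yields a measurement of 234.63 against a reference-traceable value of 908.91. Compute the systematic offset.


Systematic error = measured - true
= 234.63 - 908.91
= -674.2800

-674.2800


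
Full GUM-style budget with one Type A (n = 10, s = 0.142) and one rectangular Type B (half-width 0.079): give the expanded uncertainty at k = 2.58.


u_A = s / sqrt(n) = 0.142 / sqrt(10) = 0.044904343
u_B = half_width / sqrt(3) = 0.079 / sqrt(3) = 0.045610671
uc = sqrt(u_A^2 + u_B^2) = sqrt(0.044904343^2 + 0.045610671^2) = 0.064005729
U = k * uc = 2.58 * 0.064005729
U = 0.1651

0.1651


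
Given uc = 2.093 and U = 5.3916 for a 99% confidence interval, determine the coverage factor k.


k = U / uc
k = 5.3916 / 2.093
k = 2.576

2.576


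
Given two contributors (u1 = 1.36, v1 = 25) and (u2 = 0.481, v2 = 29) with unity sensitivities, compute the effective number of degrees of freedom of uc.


uc = sqrt(u1^2 + u2^2) = sqrt(1.36^2 + 0.481^2) = 1.4425536
v_eff = uc^4 / (u1^4/v1 + u2^4/v2)
= 1.4425536^4 / (1.36^4/25 + 0.481^4/29)
= 4.3303982 / 0.1386866
v_eff = 31.2243

31.2243


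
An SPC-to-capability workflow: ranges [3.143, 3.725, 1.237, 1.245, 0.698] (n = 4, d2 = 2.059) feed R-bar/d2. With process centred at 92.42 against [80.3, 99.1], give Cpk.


R_bar = (3.143 + 3.725 + 1.237 + 1.245 + 0.698) / 5 = 2.0096
sigma = R_bar / d2 = 2.0096 / 2.059 = 0.97600777
Cp = (USL - LSL)/(6*sigma) = (99.1 - 80.3)/(6*0.97600777) = 3.2104
Cpu = (99.1 - 92.42)/(3*0.97600777) = 2.2814
Cpl = (92.42 - 80.3)/(3*0.97600777) = 4.1393
Cpk = min(Cpu, Cpl) = 2.2814

2.2814


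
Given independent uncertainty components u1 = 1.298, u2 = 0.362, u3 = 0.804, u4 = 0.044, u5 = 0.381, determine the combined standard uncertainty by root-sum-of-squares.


uc = sqrt(1.298^2 + 0.362^2 + 0.804^2 + 0.044^2 + 0.381^2)
uc = sqrt(2.609361)
uc = 1.6154

1.6154


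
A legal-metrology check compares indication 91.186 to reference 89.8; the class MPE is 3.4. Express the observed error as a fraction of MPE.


e = indication - reference = 91.186 - 89.8 = 1.3860
|e| = 1.3860
ratio = |e| / MPE = 1.3860 / 3.4
ratio = 0.4076

0.4076


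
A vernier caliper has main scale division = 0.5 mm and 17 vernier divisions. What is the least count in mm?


LC = MSD / n_div
= 0.5 / 17
= 0.0294

0.0294


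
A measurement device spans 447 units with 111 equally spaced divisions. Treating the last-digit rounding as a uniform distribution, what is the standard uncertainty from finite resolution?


resolution = range / divisions
resolution = 447 / 111 = 4.027027
u_res = resolution / (2*sqrt(3))
u_res = 4.027027 / 3.4641016
u_res = 1.1625

1.1625


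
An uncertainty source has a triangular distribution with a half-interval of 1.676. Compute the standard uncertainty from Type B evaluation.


u_B = half_width / sqrt(6)
u_B = 1.676 / 2.4494897
u_B = 0.6842

0.6842


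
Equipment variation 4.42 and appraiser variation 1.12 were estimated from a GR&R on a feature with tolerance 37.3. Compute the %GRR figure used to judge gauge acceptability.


GRR = sqrt(EV^2 + AV^2) = sqrt(4.42^2 + 1.12^2) = 4.559693
%GRR = GRR / tol * 100 = 4.559693 / 37.3 * 100
%GRR = 12.2244

12.2244


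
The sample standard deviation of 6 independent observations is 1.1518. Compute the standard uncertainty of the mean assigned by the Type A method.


u_A = s / sqrt(n)
u_A = 1.1518 / sqrt(6)
u_A = 1.1518 / 2.4494897
u_A = 0.4702

0.4702


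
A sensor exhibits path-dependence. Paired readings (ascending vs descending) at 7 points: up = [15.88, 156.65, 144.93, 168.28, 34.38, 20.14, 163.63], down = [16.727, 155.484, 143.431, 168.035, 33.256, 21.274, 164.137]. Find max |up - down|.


|15.88 - 16.727| = 0.8470
|156.65 - 155.484| = 1.1660
|144.93 - 143.431| = 1.4990
|168.28 - 168.035| = 0.2450
|34.38 - 33.256| = 1.1240
|20.14 - 21.274| = 1.1340
|163.63 - 164.137| = 0.5070
hysteresis = max(diffs) = 1.4990

1.4990


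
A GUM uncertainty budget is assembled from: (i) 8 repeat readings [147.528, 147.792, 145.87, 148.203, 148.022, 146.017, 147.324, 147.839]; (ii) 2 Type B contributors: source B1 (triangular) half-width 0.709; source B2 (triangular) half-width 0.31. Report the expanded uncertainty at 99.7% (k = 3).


mean = (147.528 + 147.792 + 145.87 + 148.203 + 148.022 + 146.017 + 147.324 + 147.839) / 8 = 147.324375
s = sqrt(sum((x - mean)^2)/(n-1)) = 0.89507173
u_A = s / sqrt(n) = 0.89507173 / sqrt(8) = 0.31645564
u_B1 = 0.709 / sqrt(6) = 0.28944804
u_B2 = 0.31 / sqrt(6) = 0.12655697
uc = sqrt(0.31645564^2 + 0.28944804^2 + 0.12655697^2) = 0.44714763
U = k * uc = 3 * 0.44714763
U = 1.3414

1.3414


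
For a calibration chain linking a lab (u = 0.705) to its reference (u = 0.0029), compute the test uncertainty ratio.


TUR = u_lab / u_ref
= 0.705 / 0.0029
= 243.1034

243.1034


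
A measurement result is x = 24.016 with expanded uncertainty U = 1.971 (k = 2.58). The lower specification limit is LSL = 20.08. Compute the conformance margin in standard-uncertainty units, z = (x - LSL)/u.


u = U / k = 1.971 / 2.58 = 0.76395349
margin = |LSL - x| = |20.08 - 24.016| = 3.936
z = margin / u = 3.936 / 0.76395349
z = 5.1521

5.1521


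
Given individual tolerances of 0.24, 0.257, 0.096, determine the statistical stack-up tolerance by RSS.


RSS = sqrt(0.24^2 + 0.257^2 + 0.096^2)
= sqrt(0.132865)
= 0.3645

0.3645


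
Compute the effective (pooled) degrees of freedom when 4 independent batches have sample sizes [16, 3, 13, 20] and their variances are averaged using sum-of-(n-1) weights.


nu = sum_i (n_i - 1)
nu = ((16 - 1) + (3 - 1) + (13 - 1) + (20 - 1))
nu = 15 + 2 + 12 + 19
nu = 48

48


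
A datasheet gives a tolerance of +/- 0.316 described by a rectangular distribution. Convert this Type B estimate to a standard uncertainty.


u_B = half_width / sqrt(3)
u_B = 0.316 / 1.7320508
u_B = 0.1824

0.1824


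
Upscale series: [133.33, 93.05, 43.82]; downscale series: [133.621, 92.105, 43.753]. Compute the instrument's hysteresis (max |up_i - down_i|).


|133.33 - 133.621| = 0.2910
|93.05 - 92.105| = 0.9450
|43.82 - 43.753| = 0.0670
hysteresis = max(diffs) = 0.9450

0.9450


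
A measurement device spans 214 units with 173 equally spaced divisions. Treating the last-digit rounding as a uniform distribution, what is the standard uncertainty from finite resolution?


resolution = range / divisions
resolution = 214 / 173 = 1.2369942
u_res = resolution / (2*sqrt(3))
u_res = 1.2369942 / 3.4641016
u_res = 0.3571

0.3571


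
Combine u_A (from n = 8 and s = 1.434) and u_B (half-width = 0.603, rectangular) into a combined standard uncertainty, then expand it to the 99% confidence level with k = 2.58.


u_A = s / sqrt(n) = 1.434 / sqrt(8) = 0.50699556
u_B = half_width / sqrt(3) = 0.603 / sqrt(3) = 0.34814221
uc = sqrt(u_A^2 + u_B^2) = sqrt(0.50699556^2 + 0.34814221^2) = 0.61501829
U = k * uc = 2.58 * 0.61501829
U = 1.5867

1.5867


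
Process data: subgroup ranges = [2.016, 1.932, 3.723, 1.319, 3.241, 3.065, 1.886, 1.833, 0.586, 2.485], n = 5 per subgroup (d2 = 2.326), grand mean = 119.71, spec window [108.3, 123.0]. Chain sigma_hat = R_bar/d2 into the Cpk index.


R_bar = (2.016 + 1.932 + 3.723 + 1.319 + 3.241 + 3.065 + 1.886 + 1.833 + 0.586 + 2.485) / 10 = 2.2086
sigma = R_bar / d2 = 2.2086 / 2.326 = 0.94952709
Cp = (USL - LSL)/(6*sigma) = (123.0 - 108.3)/(6*0.94952709) = 2.5802
Cpu = (123.0 - 119.71)/(3*0.94952709) = 1.1550
Cpl = (119.71 - 108.3)/(3*0.94952709) = 4.0055
Cpk = min(Cpu, Cpl) = 1.1550

1.1550


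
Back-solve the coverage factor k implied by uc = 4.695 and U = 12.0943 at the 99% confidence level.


k = U / uc
k = 12.0943 / 4.695
k = 2.576

2.576


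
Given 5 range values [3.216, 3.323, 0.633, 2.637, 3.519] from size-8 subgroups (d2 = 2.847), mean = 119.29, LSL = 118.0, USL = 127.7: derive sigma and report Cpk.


R_bar = (3.216 + 3.323 + 0.633 + 2.637 + 3.519) / 5 = 2.6656
sigma = R_bar / d2 = 2.6656 / 2.847 = 0.93628381
Cp = (USL - LSL)/(6*sigma) = (127.7 - 118.0)/(6*0.93628381) = 1.7267
Cpu = (127.7 - 119.29)/(3*0.93628381) = 2.9941
Cpl = (119.29 - 118.0)/(3*0.93628381) = 0.4593
Cpk = min(Cpu, Cpl) = 0.4593

0.4593


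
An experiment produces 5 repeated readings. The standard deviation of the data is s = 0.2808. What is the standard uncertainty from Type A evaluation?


u_A = s / sqrt(n)
u_A = 0.2808 / sqrt(5)
u_A = 0.2808 / 2.236068
u_A = 0.1256

0.1256


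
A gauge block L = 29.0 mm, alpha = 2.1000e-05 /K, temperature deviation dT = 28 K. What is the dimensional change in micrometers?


dL = L * alpha * dT
= 29.0 * 2.1000e-05 * 28
= 0.0170520 mm
dL_um = 0.0170520 * 1000 = 17.0520 um

17.0520


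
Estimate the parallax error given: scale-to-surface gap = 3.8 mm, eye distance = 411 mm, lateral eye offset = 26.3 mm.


error = h * offset / d
= 3.8 * 26.3 / 411
= 0.2432

0.2432


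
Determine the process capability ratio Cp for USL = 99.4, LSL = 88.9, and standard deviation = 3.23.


Cp = (USL - LSL) / (6 * sigma)
= (99.4 - 88.9) / (6 * 3.23)
= 10.5000 / 19.3800
= 0.5418

0.5418


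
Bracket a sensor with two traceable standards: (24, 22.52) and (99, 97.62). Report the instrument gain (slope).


slope = (y2 - y1) / (x2 - x1)
= (97.62 - 22.52) / (99 - 24)
= 75.1000 / 75
= 1.0013

1.0013


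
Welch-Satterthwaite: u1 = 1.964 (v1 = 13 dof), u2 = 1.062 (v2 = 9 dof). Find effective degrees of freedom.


uc = sqrt(u1^2 + u2^2) = sqrt(1.964^2 + 1.062^2) = 2.2327427
v_eff = uc^4 / (u1^4/v1 + u2^4/v2)
= 2.2327427^4 / (1.964^4/13 + 1.062^4/9)
= 24.85162 / 1.2858548
v_eff = 19.3269

19.3269


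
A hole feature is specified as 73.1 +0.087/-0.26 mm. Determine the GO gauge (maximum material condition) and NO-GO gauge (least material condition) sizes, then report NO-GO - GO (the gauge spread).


GO = nominal - lower_tol (smallest hole = maximum material condition)
GO = 73.1 - 0.26 = 72.84
NO-GO = nominal + upper_tol (largest hole = least material condition)
NO-GO = 73.1 + 0.087 = 73.187
spread = NO-GO - GO = 73.187 - 72.84 = 0.3470

0.3470


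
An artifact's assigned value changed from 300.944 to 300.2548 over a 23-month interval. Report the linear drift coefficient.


rate = (v2 - v1) / months
= (300.2548 - 300.944) / 23
= -0.6892 / 23
= -0.0300

-0.0300


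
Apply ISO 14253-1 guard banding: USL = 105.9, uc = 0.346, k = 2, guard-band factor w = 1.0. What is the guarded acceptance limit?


U = k * uc = 2 * 0.346 = 0.692
guard band g = w * U = 1.0 * 0.692 = 0.692
AL = USL - g = 105.9 - 0.692
AL = 105.2080

105.2080


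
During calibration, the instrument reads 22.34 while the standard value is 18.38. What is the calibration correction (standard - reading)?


Correction = standard - reading
= 18.38 - 22.34
= -3.9600

-3.9600


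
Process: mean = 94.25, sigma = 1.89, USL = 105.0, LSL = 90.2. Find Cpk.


Cpu = (USL - mean) / (3*sigma) = (105.0 - 94.25) / (3*1.89) = 1.8959
Cpl = (mean - LSL) / (3*sigma) = (94.25 - 90.2) / (3*1.89) = 0.7143
Cpk = min(Cpu, Cpl) = 0.7143

0.7143


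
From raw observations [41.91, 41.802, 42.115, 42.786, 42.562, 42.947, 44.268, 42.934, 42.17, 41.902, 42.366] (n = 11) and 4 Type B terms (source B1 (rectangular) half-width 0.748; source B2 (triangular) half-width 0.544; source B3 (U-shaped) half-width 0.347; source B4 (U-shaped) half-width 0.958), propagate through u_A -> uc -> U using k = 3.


mean = (41.91 + 41.802 + 42.115 + 42.786 + 42.562 + 42.947 + 44.268 + 42.934 + 42.17 + 41.902 + 42.366) / 11 = 42.52381818
s = sqrt(sum((x - mean)^2)/(n-1)) = 0.7114336
u_A = s / sqrt(n) = 0.7114336 / sqrt(11) = 0.2145053
u_B1 = 0.748 / sqrt(3) = 0.431858
u_B2 = 0.544 / sqrt(6) = 0.22208707
u_B3 = 0.347 / sqrt(2) = 0.24536605
u_B4 = 0.958 / sqrt(2) = 0.6774083
uc = sqrt(0.2145053^2 + 0.431858^2 + 0.22208707^2 + 0.24536605^2 + 0.6774083^2) = 0.89494303
U = k * uc = 3 * 0.89494303
U = 2.6848

2.6848


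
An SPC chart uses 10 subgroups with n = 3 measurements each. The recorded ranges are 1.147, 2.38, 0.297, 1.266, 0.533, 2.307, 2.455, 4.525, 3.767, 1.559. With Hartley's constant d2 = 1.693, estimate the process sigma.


R_bar = (1.147 + 2.38 + 0.297 + 1.266 + 0.533 + 2.307 + 2.455 + 4.525 + 3.767 + 1.559) / 10
R_bar = 20.236 / 10 = 2.0236
sigma_hat = R_bar / d2 = 2.0236 / 1.693 = 1.1953

1.1953


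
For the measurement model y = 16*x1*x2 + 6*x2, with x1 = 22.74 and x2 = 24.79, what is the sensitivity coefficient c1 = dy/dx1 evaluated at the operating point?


y = 16*x1*x2 + 6*x2
dy/dx1 = 16*x2
Evaluate at x2 = 24.79: c1 = 16 * 24.79
c1 = 396.6400

396.6400


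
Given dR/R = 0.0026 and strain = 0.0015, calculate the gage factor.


GF = (dR/R) / epsilon
= 0.0026 / 0.0015
= 1.7333

1.7333


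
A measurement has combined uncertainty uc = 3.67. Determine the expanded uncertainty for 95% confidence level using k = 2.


U = k * uc
U = 2 * 3.67
U = 7.3400

7.3400


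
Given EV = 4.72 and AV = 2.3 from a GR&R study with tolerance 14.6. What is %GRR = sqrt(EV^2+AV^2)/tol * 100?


GRR = sqrt(EV^2 + AV^2) = sqrt(4.72^2 + 2.3^2) = 5.2505619
%GRR = GRR / tol * 100 = 5.2505619 / 14.6 * 100
%GRR = 35.9628

35.9628


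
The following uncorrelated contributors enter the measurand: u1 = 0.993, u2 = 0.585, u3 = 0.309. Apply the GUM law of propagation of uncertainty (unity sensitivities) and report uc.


uc = sqrt(0.993^2 + 0.585^2 + 0.309^2)
uc = sqrt(1.423755)
uc = 1.1932

1.1932


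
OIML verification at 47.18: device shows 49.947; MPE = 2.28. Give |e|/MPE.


e = indication - reference = 49.947 - 47.18 = 2.7670
|e| = 2.7670
ratio = |e| / MPE = 2.7670 / 2.28
ratio = 1.2136

1.2136


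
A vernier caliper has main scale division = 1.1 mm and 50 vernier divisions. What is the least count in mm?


LC = MSD / n_div
= 1.1 / 50
= 0.0220

0.0220


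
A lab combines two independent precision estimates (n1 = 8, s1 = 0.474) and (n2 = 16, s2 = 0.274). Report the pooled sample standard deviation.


s_p = sqrt(((n1-1)*s1^2 + (n2-1)*s2^2) / (n1+n2-2))
numerator = (8-1)*0.474^2 + (16-1)*0.274^2 = 1.572732 + 1.12614 = 2.698872
denominator = 8 + 16 - 2 = 22
s_p^2 = 2.698872 / 22 = 0.122676
s_p = sqrt(0.122676) = 0.3503

0.3503


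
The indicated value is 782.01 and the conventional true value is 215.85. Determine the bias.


Systematic error = measured - true
= 782.01 - 215.85
= 566.1600

566.1600


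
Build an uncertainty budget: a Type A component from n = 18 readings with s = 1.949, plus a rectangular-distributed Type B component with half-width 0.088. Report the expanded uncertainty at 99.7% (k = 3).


u_A = s / sqrt(n) = 1.949 / sqrt(18) = 0.45938371
u_B = half_width / sqrt(3) = 0.088 / sqrt(3) = 0.050806824
uc = sqrt(u_A^2 + u_B^2) = sqrt(0.45938371^2 + 0.050806824^2) = 0.46218473
U = k * uc = 3 * 0.46218473
U = 1.3866

1.3866


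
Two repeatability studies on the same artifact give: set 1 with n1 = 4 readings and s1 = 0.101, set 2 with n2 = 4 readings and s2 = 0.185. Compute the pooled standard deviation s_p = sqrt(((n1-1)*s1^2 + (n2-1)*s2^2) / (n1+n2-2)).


s_p = sqrt(((n1-1)*s1^2 + (n2-1)*s2^2) / (n1+n2-2))
numerator = (4-1)*0.101^2 + (4-1)*0.185^2 = 0.030603 + 0.102675 = 0.133278
denominator = 4 + 4 - 2 = 6
s_p^2 = 0.133278 / 6 = 0.022213
s_p = sqrt(0.022213) = 0.1490

0.1490


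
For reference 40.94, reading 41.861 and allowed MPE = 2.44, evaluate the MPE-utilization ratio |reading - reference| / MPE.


e = indication - reference = 41.861 - 40.94 = 0.9210
|e| = 0.9210
ratio = |e| / MPE = 0.9210 / 2.44
ratio = 0.3775

0.3775


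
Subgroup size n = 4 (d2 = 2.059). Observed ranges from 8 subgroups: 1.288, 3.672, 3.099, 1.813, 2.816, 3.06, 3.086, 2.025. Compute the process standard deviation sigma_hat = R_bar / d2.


R_bar = (1.288 + 3.672 + 3.099 + 1.813 + 2.816 + 3.06 + 3.086 + 2.025) / 8
R_bar = 20.859 / 8 = 2.607375
sigma_hat = R_bar / d2 = 2.607375 / 2.059 = 1.2663

1.2663


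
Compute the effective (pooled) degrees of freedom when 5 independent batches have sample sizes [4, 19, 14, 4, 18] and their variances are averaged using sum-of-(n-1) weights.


nu = sum_i (n_i - 1)
nu = ((4 - 1) + (19 - 1) + (14 - 1) + (4 - 1) + (18 - 1))
nu = 3 + 18 + 13 + 3 + 17
nu = 54

54


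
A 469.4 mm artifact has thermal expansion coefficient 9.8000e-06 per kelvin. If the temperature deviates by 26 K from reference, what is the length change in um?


dL = L * alpha * dT
= 469.4 * 9.8000e-06 * 26
= 0.1196031 mm
dL_um = 0.1196031 * 1000 = 119.6031 um

119.6031


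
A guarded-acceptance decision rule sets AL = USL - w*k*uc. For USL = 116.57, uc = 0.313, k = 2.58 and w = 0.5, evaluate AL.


U = k * uc = 2.58 * 0.313 = 0.80754
guard band g = w * U = 0.5 * 0.80754 = 0.40377
AL = USL - g = 116.57 - 0.40377
AL = 116.1662

116.1662


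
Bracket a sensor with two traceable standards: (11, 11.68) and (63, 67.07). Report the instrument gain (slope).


slope = (y2 - y1) / (x2 - x1)
= (67.07 - 11.68) / (63 - 11)
= 55.3900 / 52
= 1.0652

1.0652


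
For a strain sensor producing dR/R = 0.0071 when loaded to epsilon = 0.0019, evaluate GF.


GF = (dR/R) / epsilon
= 0.0071 / 0.0019
= 3.7368

3.7368


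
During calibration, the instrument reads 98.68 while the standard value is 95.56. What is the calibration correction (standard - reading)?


Correction = standard - reading
= 95.56 - 98.68
= -3.1200

-3.1200


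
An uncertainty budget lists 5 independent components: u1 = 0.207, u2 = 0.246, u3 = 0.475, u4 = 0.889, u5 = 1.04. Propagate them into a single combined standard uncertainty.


uc = sqrt(0.207^2 + 0.246^2 + 0.475^2 + 0.889^2 + 1.04^2)
uc = sqrt(2.200911)
uc = 1.4835

1.4835


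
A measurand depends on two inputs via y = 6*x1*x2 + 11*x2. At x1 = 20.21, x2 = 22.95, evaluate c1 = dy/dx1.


y = 6*x1*x2 + 11*x2
dy/dx1 = 6*x2
Evaluate at x2 = 22.95: c1 = 6 * 22.95
c1 = 137.7000

137.7000


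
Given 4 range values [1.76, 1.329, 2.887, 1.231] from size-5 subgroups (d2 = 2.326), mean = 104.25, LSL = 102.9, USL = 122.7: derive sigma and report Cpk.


R_bar = (1.76 + 1.329 + 2.887 + 1.231) / 4 = 1.80175
sigma = R_bar / d2 = 1.80175 / 2.326 = 0.77461307
Cp = (USL - LSL)/(6*sigma) = (122.7 - 102.9)/(6*0.77461307) = 4.2602
Cpu = (122.7 - 104.25)/(3*0.77461307) = 7.9394
Cpl = (104.25 - 102.9)/(3*0.77461307) = 0.5809
Cpk = min(Cpu, Cpl) = 0.5809

0.5809
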